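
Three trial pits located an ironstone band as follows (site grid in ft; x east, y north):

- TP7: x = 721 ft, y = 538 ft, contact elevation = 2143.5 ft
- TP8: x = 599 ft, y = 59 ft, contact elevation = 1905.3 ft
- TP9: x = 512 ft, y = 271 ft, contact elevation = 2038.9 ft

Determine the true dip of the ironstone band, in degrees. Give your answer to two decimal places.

30.26°

Two edge vectors: TP7→TP8 = (-122, -479, -238.2), TP7→TP9 = (-209, -267, -104.6).
Normal n = (TP7→TP8) × (TP7→TP9) = (-13496, 37022.6, -67537).
So ∂z/∂x = −n_x/n_z = −0.19983 and ∂z/∂y = −n_y/n_z = 0.54818.
Gradient magnitude |∇z| = √(a² + b²) = √(0.03993 + 0.30050) = 0.58347.
True dip = arctan(0.58347) = 30.26°, dipping toward SSE (azimuth ≈ 160°).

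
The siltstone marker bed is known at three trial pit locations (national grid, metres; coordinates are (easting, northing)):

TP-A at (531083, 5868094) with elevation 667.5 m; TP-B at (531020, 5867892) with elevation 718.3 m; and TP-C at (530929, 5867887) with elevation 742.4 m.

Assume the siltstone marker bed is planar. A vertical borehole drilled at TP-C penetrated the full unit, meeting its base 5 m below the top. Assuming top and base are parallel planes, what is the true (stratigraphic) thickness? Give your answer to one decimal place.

Let the plane be z = a·E + b·N + c.
TP-B−TP-A: −63a − 202b = 50.8;  TP-C−TP-A: −154a − 207b = 74.9.
Solving gives a = −0.25539, b = −0.17183.
|∇z| = √(a²+b²) = 0.30782, so dip δ = arctan(0.30782) = 17.11°.
True thickness = vertical thickness × cos δ = 5 × cos 17.11° = 4.8 m.

4.8 m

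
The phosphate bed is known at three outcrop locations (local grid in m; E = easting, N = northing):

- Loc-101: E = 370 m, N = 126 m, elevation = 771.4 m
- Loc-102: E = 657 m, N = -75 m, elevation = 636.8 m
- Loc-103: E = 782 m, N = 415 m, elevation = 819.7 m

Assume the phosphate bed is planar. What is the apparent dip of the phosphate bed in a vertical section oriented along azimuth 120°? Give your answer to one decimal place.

Let the plane be z = a·E + b·N + c.
Loc-102−Loc-101: 287a − 201b = −134.6;  Loc-103−Loc-101: 412a + 289b = 48.3.
Solving gives a = −0.17611, b = 0.41819.
Unit vector along 120° is (sin 120°, cos 120°) = (0.8660, -0.5000).
Slope in that direction = a·(0.8660) + b·(-0.5000) = −0.36161.
Apparent dip = arctan|0.36161| = 19.9° (true dip is 24.4°, so apparent ≤ true as expected).

19.9°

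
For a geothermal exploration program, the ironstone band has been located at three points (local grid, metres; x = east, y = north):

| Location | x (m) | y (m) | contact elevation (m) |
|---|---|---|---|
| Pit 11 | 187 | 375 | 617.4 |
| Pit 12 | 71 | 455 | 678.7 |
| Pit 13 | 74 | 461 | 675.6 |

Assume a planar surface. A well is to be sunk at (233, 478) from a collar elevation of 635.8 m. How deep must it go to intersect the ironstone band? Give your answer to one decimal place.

Two edge vectors: Pit 11→Pit 12 = (-116, 80, 61.3), Pit 11→Pit 13 = (-113, 86, 58.2).
Normal n = (Pit 11→Pit 12) × (Pit 11→Pit 13) = (-615.8, -175.7, -936).
So ∂z/∂x = −n_x/n_z = −0.65791 and ∂z/∂y = −n_y/n_z = −0.18771.
Intercept c from Pit 11: 617.4 + 123.03 + 70.39 = 810.82.
At (233, 478): z_contact = −153.29 − 89.73 + 810.82 = 567.80 m.
Depth below ground = 635.8 − 567.80 = 68.0 m.

68.0 m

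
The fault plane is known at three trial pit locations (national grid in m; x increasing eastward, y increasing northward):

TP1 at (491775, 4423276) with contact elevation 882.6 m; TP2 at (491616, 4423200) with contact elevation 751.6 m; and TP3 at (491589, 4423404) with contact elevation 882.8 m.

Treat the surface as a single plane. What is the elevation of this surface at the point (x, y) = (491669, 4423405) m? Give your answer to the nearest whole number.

922 m

Two edge vectors: TP1→TP2 = (-159, -76, -131), TP1→TP3 = (-186, 128, 0.2).
Normal n = (TP1→TP2) × (TP1→TP3) = (16752.8, 24397.8, -34488).
So ∂z/∂x = −n_x/n_z = 0.48575736 and ∂z/∂y = −n_y/n_z = 0.70742867.
Intercept c from TP1: 882.6 − 238883.33 − 3129152.26 = −3367152.99.
At (491669, 4423405): z = 238831.8 + 3129243.5 − 3367152.99 = 922.4 m.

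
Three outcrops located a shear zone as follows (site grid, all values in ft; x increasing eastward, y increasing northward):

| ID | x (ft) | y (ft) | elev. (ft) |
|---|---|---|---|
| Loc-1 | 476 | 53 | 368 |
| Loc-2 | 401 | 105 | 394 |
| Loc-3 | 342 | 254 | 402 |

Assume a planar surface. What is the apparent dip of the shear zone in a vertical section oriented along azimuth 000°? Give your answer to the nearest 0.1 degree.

Let the plane be z = a·x + b·y + c.
Loc-2−Loc-1: −75a + 52b = 26;  Loc-3−Loc-1: −134a + 201b = 34.
Solving gives a = −0.42654, b = −0.11521.
Unit vector along 000° is (sin 0°, cos 0°) = (0.0000, 1.0000).
Slope in that direction = a·(0.0000) + b·(1.0000) = −0.11521.
Apparent dip = arctan|0.11521| = 6.6° (true dip is 23.8°, so apparent ≤ true as expected).

6.6°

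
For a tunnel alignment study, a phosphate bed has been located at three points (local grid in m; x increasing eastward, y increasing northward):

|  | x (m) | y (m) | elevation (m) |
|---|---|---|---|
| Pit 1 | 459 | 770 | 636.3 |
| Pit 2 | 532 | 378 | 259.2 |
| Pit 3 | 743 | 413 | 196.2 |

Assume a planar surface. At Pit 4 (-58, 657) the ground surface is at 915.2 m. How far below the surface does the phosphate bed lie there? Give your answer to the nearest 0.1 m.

Let the plane be z = a·x + b·y + c.
Pit 2−Pit 1: 73a − 392b = −377.1;  Pit 3−Pit 1: 284a − 357b = −440.1.
Solving gives a = −0.44442, b = 0.87923.
Then c = 636.3 − a·459 − b·770 = 163.28.
At (-58, 657): z_contact = 25.78 + 577.65 + 163.28 = 766.71 m.
Depth below ground = 915.2 − 766.71 = 148.5 m.

148.5 m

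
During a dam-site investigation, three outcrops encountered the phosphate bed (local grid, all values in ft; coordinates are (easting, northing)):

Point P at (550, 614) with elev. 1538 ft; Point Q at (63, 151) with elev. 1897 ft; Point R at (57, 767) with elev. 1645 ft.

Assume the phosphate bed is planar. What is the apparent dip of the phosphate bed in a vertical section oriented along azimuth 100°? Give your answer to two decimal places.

15.01°

Two edge vectors: Point P→Point Q = (-487, -463, 359), Point P→Point R = (-493, 153, 107).
Normal n = (Point P→Point Q) × (Point P→Point R) = (-104468, -124878, -302770).
So ∂z/∂E = −n_x/n_z = −0.34504 and ∂z/∂N = −n_y/n_z = −0.41245.
Unit vector along 100° is (sin 100°, cos 100°) = (0.9848, -0.1736).
Slope in that direction = a·(0.9848) + b·(-0.1736) = −0.26818.
Apparent dip = arctan|0.26818| = 15.01° (true dip is 28.3°, so apparent ≤ true as expected).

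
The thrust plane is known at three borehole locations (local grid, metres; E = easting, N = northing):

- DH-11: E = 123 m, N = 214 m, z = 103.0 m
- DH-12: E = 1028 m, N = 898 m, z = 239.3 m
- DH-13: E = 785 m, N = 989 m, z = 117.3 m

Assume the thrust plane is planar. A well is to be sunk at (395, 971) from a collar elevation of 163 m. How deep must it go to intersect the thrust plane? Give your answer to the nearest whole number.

Let the plane be z = a·E + b·N + c.
DH-12−DH-11: 905a + 684b = 136.3;  DH-13−DH-11: 662a + 775b = 14.3.
Solving gives a = 0.38562, b = −0.31094.
Then c = 103 − a·123 − b·214 = 122.11.
At (395, 971): z_contact = 152.3 − 301.9 + 122.11 = -27.5 m.
Depth below ground = 163 − (-27.5) = 190 m.

190 m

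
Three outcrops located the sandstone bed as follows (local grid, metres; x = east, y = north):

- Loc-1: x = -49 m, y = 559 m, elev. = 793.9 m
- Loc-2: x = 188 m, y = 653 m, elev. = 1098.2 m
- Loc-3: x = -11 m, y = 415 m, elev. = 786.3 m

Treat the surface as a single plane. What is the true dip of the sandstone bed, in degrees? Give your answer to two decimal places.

Let the plane be z = a·x + b·y + c.
Loc-2−Loc-1: 237a + 94b = 304.3;  Loc-3−Loc-1: 38a − 144b = −7.6.
Solving gives a = 1.14336, b = 0.35450.
Gradient magnitude |∇z| = √(a² + b²) = √(1.30728 + 0.12567) = 1.19706.
True dip = arctan(1.19706) = 50.13°, dipping toward WSW (azimuth ≈ 253°).

50.13°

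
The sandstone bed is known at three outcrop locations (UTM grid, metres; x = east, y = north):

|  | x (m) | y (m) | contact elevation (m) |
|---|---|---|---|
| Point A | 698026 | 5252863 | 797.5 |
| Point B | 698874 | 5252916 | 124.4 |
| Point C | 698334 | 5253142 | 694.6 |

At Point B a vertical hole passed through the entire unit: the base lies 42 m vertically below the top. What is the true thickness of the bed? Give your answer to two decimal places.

29.83 m

Two edge vectors: Point A→Point B = (848, 53, -673.1), Point A→Point C = (308, 279, -102.9).
Normal n = (Point A→Point B) × (Point A→Point C) = (182341.2, -120055.6, 220268).
So ∂z/∂x = −n_x/n_z = −0.82782 and ∂z/∂y = −n_y/n_z = 0.54504.
|∇z| = √(a²+b²) = 0.99114, so dip δ = arctan(0.99114) = 44.74°.
True thickness = vertical thickness × cos δ = 42 × cos 44.74° = 29.83 m.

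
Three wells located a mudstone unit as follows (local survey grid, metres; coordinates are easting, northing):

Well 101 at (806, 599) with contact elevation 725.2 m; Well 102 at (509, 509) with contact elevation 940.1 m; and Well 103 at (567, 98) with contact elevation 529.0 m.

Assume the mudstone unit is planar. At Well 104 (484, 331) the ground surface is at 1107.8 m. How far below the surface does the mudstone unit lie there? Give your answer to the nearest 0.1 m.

Two edge vectors: Well 101→Well 102 = (-297, -90, 214.9), Well 101→Well 103 = (-239, -501, -196.2).
Normal n = (Well 101→Well 102) × (Well 101→Well 103) = (125322.9, -109632.5, 127287).
So ∂z/∂easting = −n_x/n_z = −0.98457 and ∂z/∂northing = −n_y/n_z = 0.86130.
Intercept c from Well 101: 725.2 + 793.56 − 515.92 = 1002.84.
At (484, 331): z_contact = −476.53 + 285.09 + 1002.84 = 811.40 m.
Depth below ground = 1107.8 − 811.40 = 296.4 m.

296.4 m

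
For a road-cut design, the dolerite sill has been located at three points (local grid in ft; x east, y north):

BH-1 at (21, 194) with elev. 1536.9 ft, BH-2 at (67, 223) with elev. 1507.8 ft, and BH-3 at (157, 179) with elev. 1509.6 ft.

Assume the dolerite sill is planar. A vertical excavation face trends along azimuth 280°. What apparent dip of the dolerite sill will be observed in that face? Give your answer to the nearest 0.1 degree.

Let the plane be z = a·x + b·y + c.
BH-2−BH-1: 46a + 29b = −29.1;  BH-3−BH-1: 136a − 15b = −27.3.
Solving gives a = −0.26504, b = −0.58304.
Unit vector along 280° is (sin 280°, cos 280°) = (-0.9848, 0.1736).
Slope in that direction = a·(-0.9848) + b·(0.1736) = 0.15977.
Apparent dip = arctan|0.15977| = 9.1° (true dip is 32.6°, so apparent ≤ true as expected).

9.1°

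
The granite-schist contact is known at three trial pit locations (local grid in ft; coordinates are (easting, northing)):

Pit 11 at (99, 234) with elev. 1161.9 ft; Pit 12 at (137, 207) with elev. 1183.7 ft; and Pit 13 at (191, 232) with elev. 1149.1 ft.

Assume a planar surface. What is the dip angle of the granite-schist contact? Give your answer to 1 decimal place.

Let the plane be z = a·E + b·N + c.
Pit 12−Pit 11: 38a − 27b = 21.8;  Pit 13−Pit 11: 92a − 2b = −12.8.
Solving gives a = −0.16163, b = −1.03488.
Gradient magnitude |∇z| = √(a² + b²) = √(0.02612 + 1.07098) = 1.04743.
True dip = arctan(1.04743) = 46.3°, dipping toward N (azimuth ≈ 009°).

46.3°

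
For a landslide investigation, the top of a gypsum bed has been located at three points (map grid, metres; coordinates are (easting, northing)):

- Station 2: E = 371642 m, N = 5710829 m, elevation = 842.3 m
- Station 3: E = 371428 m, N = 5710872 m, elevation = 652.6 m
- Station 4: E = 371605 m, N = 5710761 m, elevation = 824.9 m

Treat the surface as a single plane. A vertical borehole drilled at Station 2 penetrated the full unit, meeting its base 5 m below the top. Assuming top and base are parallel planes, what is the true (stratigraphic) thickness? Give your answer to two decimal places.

Two edge vectors: Station 2→Station 3 = (-214, 43, -189.7), Station 2→Station 4 = (-37, -68, -17.4).
Normal n = (Station 2→Station 3) × (Station 2→Station 4) = (-13647.8, 3295.3, 16143).
So ∂z/∂E = −n_x/n_z = 0.84543 and ∂z/∂N = −n_y/n_z = −0.20413.
|∇z| = √(a²+b²) = 0.86973, so dip δ = arctan(0.86973) = 41.01°.
True thickness = vertical thickness × cos δ = 5 × cos 41.01° = 3.77 m.

3.77 m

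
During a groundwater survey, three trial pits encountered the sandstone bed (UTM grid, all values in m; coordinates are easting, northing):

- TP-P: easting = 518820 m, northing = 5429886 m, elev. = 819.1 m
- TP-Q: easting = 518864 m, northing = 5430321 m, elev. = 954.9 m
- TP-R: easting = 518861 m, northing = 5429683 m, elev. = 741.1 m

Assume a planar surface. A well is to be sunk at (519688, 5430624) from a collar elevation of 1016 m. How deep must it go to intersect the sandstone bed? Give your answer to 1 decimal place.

155.1 m

Let the plane be z = a·easting + b·northing + c.
TP-Q−TP-P: 44a + 435b = 135.8;  TP-R−TP-P: 41a − 203b = −78.
Solving gives a = −0.237703142, b = 0.336227444.
Then c = 819.1 − a·518820 − b·5429886 = −1701532.45.
At (519688, 5430624): z_contact = −123531.47 + 1825924.83 − 1701532.45 = 860.91 m.
Depth below ground = 1016 − 860.91 = 155.1 m.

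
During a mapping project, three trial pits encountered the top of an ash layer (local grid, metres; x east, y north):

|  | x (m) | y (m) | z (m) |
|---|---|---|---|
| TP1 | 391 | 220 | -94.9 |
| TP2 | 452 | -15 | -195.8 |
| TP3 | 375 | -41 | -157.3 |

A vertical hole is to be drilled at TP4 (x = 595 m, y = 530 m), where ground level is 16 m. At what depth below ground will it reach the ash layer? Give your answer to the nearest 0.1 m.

146.5 m

Two edge vectors: TP1→TP2 = (61, -235, -100.9), TP1→TP3 = (-16, -261, -62.4).
Normal n = (TP1→TP2) × (TP1→TP3) = (-11670.9, 5420.8, -19681).
So ∂z/∂x = −n_x/n_z = −0.59300 and ∂z/∂y = −n_y/n_z = 0.27543.
Intercept c from TP1: -94.9 + 231.86 − 60.60 = 76.37.
At (595, 530): z_contact = −352.84 + 145.98 + 76.37 = -130.49 m.
Depth below ground = 16 − (-130.49) = 146.5 m.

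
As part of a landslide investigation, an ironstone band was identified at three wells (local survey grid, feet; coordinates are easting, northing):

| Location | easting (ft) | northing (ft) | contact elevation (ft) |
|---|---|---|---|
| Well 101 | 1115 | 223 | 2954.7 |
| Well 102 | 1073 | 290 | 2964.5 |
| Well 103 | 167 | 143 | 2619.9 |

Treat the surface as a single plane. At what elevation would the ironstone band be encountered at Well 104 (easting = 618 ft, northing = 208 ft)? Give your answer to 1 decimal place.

Let the plane be z = a·easting + b·northing + c.
Well 102−Well 101: −42a + 67b = 9.8;  Well 103−Well 101: −948a − 80b = −334.8.
Solving gives a = 0.323698, b = 0.349184.
Then c = 2954.7 − a·1115 − b·223 = 2515.91.
At (618, 208): z = 200.0 + 72.6 + 2515.91 = 2788.6 ft.

2788.6 ft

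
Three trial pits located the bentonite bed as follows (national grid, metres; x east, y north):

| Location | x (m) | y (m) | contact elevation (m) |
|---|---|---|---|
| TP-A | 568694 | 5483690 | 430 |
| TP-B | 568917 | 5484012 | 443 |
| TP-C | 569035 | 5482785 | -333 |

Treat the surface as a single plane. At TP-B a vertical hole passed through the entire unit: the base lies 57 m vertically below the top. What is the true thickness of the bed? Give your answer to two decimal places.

41.60 m

Two edge vectors: TP-A→TP-B = (223, 322, 13), TP-A→TP-C = (341, -905, -763).
Normal n = (TP-A→TP-B) × (TP-A→TP-C) = (-233921, 174582, -311617).
So ∂z/∂x = −n_x/n_z = −0.75067 and ∂z/∂y = −n_y/n_z = 0.56025.
|∇z| = √(a²+b²) = 0.93668, so dip δ = arctan(0.93668) = 43.13°.
True thickness = vertical thickness × cos δ = 57 × cos 43.13° = 41.60 m.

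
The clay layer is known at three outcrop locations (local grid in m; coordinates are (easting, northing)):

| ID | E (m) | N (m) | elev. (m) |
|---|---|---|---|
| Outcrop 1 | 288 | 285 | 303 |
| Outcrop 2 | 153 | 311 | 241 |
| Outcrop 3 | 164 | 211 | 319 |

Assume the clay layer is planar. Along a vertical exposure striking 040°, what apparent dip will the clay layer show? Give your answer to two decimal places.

20.20°

Two edge vectors: Outcrop 1→Outcrop 2 = (-135, 26, -62), Outcrop 1→Outcrop 3 = (-124, -74, 16).
Normal n = (Outcrop 1→Outcrop 2) × (Outcrop 1→Outcrop 3) = (-4172, 9848, 13214).
So ∂z/∂E = −n_x/n_z = 0.31573 and ∂z/∂N = −n_y/n_z = −0.74527.
Unit vector along 040° is (sin 40°, cos 40°) = (0.6428, 0.7660).
Slope in that direction = a·(0.6428) + b·(0.7660) = −0.36797.
Apparent dip = arctan|0.36797| = 20.20° (true dip is 39.0°, so apparent ≤ true as expected).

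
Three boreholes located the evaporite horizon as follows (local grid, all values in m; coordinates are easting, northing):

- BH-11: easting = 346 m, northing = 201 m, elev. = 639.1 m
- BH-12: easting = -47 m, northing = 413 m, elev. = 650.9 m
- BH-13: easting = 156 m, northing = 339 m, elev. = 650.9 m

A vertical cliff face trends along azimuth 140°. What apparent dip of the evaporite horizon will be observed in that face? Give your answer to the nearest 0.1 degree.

Two edge vectors: BH-11→BH-12 = (-393, 212, 11.8), BH-11→BH-13 = (-190, 138, 11.8).
Normal n = (BH-11→BH-12) × (BH-11→BH-13) = (873.2, 2395.4, -13954).
So ∂z/∂easting = −n_x/n_z = 0.06258 and ∂z/∂northing = −n_y/n_z = 0.17166.
Unit vector along 140° is (sin 140°, cos 140°) = (0.6428, -0.7660).
Slope in that direction = a·(0.6428) + b·(-0.7660) = −0.09128.
Apparent dip = arctan|0.09128| = 5.2° (true dip is 10.4°, so apparent ≤ true as expected).

5.2°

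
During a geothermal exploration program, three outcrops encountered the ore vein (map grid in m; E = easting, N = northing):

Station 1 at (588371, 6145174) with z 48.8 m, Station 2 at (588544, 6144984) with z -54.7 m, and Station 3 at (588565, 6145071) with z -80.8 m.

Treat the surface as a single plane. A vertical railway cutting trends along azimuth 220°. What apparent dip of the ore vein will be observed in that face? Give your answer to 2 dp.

Two edge vectors: Station 1→Station 2 = (173, -190, -103.5), Station 1→Station 3 = (194, -103, -129.6).
Normal n = (Station 1→Station 2) × (Station 1→Station 3) = (13963.5, 2341.8, 19041).
So ∂z/∂E = −n_x/n_z = −0.73334 and ∂z/∂N = −n_y/n_z = −0.12299.
Unit vector along 220° is (sin 220°, cos 220°) = (-0.6428, -0.7660).
Slope in that direction = a·(-0.6428) + b·(-0.7660) = 0.56559.
Apparent dip = arctan|0.56559| = 29.49° (true dip is 36.6°, so apparent ≤ true as expected).

29.49°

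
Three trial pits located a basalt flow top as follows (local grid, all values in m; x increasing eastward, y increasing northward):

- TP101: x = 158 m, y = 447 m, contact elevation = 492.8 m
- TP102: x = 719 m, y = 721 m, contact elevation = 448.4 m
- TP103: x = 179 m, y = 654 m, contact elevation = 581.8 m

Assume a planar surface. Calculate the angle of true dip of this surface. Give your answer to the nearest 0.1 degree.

28.9°

Two edge vectors: TP101→TP102 = (561, 274, -44.4), TP101→TP103 = (21, 207, 89).
Normal n = (TP101→TP102) × (TP101→TP103) = (33576.8, -50861.4, 110373).
So ∂z/∂x = −n_x/n_z = −0.30421 and ∂z/∂y = −n_y/n_z = 0.46081.
Gradient magnitude |∇z| = √(a² + b²) = √(0.09254 + 0.21235) = 0.55217.
True dip = arctan(0.55217) = 28.9°, dipping toward SSE (azimuth ≈ 147°).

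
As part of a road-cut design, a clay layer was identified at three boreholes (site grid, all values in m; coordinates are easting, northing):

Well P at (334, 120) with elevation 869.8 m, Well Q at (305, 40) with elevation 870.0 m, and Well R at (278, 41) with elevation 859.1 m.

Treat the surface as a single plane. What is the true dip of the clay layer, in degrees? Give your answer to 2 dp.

23.00°

Two edge vectors: Well P→Well Q = (-29, -80, 0.2), Well P→Well R = (-56, -79, -10.7).
Normal n = (Well P→Well Q) × (Well P→Well R) = (871.8, -321.5, -2189).
So ∂z/∂easting = −n_x/n_z = 0.39826 and ∂z/∂northing = −n_y/n_z = −0.14687.
Gradient magnitude |∇z| = √(a² + b²) = √(0.15861 + 0.02157) = 0.42448.
True dip = arctan(0.42448) = 23.00°, dipping toward WNW (azimuth ≈ 290°).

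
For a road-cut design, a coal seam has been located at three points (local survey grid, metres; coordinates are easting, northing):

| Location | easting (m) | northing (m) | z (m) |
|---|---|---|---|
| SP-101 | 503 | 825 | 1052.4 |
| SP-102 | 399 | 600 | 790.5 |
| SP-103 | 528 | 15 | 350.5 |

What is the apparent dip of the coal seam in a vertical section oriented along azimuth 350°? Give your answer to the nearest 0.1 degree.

37.5°

Let the plane be z = a·easting + b·northing + c.
SP-102−SP-101: −104a − 225b = −261.9;  SP-103−SP-101: 25a − 810b = −701.9.
Solving gives a = 0.60325, b = 0.88516.
Unit vector along 350° is (sin 350°, cos 350°) = (-0.1736, 0.9848).
Slope in that direction = a·(-0.1736) + b·(0.9848) = 0.76696.
Apparent dip = arctan|0.76696| = 37.5° (true dip is 47.0°, so apparent ≤ true as expected).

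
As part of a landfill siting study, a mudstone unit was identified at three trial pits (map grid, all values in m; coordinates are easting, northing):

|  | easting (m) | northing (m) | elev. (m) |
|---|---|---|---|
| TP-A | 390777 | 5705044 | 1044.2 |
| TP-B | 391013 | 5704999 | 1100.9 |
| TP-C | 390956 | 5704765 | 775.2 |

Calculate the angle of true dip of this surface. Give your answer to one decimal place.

53.7°

Let the plane be z = a·easting + b·northing + c.
TP-B−TP-A: 236a − 45b = 56.7;  TP-C−TP-A: 179a − 279b = −269.
Solving gives a = 0.48321, b = 1.27418.
Gradient magnitude |∇z| = √(a² + b²) = √(0.23349 + 1.62352) = 1.36272.
True dip = arctan(1.36272) = 53.7°, dipping toward SSW (azimuth ≈ 201°).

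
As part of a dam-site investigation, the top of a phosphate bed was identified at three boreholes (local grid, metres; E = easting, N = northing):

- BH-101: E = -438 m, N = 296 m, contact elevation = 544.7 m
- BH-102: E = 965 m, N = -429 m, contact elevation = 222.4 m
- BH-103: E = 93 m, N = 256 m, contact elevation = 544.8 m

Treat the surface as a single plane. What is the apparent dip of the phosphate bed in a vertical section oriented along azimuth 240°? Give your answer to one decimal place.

Let the plane be z = a·E + b·N + c.
BH-102−BH-101: 1403a − 725b = −322.3;  BH-103−BH-101: 531a − 40b = 0.1.
Solving gives a = 0.03942, b = 0.52084.
Unit vector along 240° is (sin 240°, cos 240°) = (-0.8660, -0.5000).
Slope in that direction = a·(-0.8660) + b·(-0.5000) = −0.29456.
Apparent dip = arctan|0.29456| = 16.4° (true dip is 27.6°, so apparent ≤ true as expected).

16.4°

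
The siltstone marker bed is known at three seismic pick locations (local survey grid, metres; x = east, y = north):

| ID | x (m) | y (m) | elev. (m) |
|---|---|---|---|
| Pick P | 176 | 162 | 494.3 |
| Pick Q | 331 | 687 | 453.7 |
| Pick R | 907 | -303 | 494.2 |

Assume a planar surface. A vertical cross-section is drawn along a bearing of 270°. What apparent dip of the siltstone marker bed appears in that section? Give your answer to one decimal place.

Let the plane be z = a·x + b·y + c.
Pick Q−Pick P: 155a + 525b = −40.6;  Pick R−Pick P: 731a − 465b = −0.1.
Solving gives a = −0.04153, b = −0.06507.
Unit vector along 270° is (sin 270°, cos 270°) = (-1.0000, -0.0000).
Slope in that direction = a·(-1.0000) + b·(-0.0000) = 0.04153.
Apparent dip = arctan|0.04153| = 2.4° (true dip is 4.4°, so apparent ≤ true as expected).

2.4°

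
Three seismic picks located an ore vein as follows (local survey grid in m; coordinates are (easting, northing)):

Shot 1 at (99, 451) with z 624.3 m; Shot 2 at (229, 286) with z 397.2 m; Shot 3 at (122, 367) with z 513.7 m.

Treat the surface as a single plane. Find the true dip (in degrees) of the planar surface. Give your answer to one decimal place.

52.2°

Let the plane be z = a·E + b·N + c.
Shot 2−Shot 1: 130a − 165b = −227.1;  Shot 3−Shot 1: 23a − 84b = −110.6.
Solving gives a = −0.11613, b = 1.28487.
Gradient magnitude |∇z| = √(a² + b²) = √(0.01349 + 1.65089) = 1.29011.
True dip = arctan(1.29011) = 52.2°, dipping toward S (azimuth ≈ 175°).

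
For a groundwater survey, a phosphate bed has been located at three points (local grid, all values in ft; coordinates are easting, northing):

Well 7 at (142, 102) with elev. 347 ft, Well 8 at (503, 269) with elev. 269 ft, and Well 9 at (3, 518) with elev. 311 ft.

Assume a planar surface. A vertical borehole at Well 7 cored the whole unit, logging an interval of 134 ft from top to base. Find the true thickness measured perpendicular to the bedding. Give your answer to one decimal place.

Two edge vectors: Well 7→Well 8 = (361, 167, -78), Well 7→Well 9 = (-139, 416, -36).
Normal n = (Well 7→Well 8) × (Well 7→Well 9) = (26436, 23838, 173389).
So ∂z/∂easting = −n_x/n_z = −0.15247 and ∂z/∂northing = −n_y/n_z = −0.13748.
|∇z| = √(a²+b²) = 0.20530, so dip δ = arctan(0.20530) = 11.60°.
True thickness = vertical thickness × cos δ = 134 × cos 11.60° = 131.3 ft.

131.3 ft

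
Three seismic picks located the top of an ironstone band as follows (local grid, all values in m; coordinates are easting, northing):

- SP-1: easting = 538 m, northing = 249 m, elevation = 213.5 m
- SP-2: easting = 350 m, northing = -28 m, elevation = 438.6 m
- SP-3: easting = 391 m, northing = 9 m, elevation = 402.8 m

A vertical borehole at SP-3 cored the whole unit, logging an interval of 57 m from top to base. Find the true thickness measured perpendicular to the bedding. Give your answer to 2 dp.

Two edge vectors: SP-1→SP-2 = (-188, -277, 225.1), SP-1→SP-3 = (-147, -240, 189.3).
Normal n = (SP-1→SP-2) × (SP-1→SP-3) = (1587.9, 2498.7, 4401).
So ∂z/∂easting = −n_x/n_z = −0.36080 and ∂z/∂northing = −n_y/n_z = −0.56776.
|∇z| = √(a²+b²) = 0.67270, so dip δ = arctan(0.67270) = 33.93°.
True thickness = vertical thickness × cos δ = 57 × cos 33.93° = 47.29 m.

47.29 m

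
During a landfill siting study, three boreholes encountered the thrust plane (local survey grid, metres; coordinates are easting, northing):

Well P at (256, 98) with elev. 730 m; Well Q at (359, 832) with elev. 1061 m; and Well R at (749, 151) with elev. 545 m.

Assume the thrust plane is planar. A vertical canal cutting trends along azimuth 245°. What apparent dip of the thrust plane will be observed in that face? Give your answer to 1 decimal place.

9.9°

Let the plane be z = a·easting + b·northing + c.
Well Q−Well P: 103a + 734b = 331;  Well R−Well P: 493a + 53b = −185.
Solving gives a = −0.43022, b = 0.51133.
Unit vector along 245° is (sin 245°, cos 245°) = (-0.9063, -0.4226).
Slope in that direction = a·(-0.9063) + b·(-0.4226) = 0.17382.
Apparent dip = arctan|0.17382| = 9.9° (true dip is 33.8°, so apparent ≤ true as expected).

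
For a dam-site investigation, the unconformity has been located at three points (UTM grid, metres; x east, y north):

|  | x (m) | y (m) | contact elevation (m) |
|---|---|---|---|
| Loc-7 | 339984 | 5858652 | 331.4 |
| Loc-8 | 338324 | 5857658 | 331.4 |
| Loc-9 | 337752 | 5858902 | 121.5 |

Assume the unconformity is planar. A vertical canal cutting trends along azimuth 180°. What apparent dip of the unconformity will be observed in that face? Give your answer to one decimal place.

Two edge vectors: Loc-7→Loc-8 = (-1660, -994, 0), Loc-7→Loc-9 = (-2232, 250, -209.9).
Normal n = (Loc-7→Loc-8) × (Loc-7→Loc-9) = (208640.6, -348434, -2633608).
So ∂z/∂x = −n_x/n_z = 0.07922 and ∂z/∂y = −n_y/n_z = −0.13230.
Unit vector along 180° is (sin 180°, cos 180°) = (0.0000, -1.0000).
Slope in that direction = a·(0.0000) + b·(-1.0000) = 0.13230.
Apparent dip = arctan|0.13230| = 7.5° (true dip is 8.8°, so apparent ≤ true as expected).

7.5°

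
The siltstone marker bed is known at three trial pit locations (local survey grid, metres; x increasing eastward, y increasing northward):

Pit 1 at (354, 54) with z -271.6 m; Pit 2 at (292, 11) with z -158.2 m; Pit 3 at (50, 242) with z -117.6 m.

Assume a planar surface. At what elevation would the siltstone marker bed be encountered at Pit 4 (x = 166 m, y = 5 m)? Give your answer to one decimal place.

Two edge vectors: Pit 1→Pit 2 = (-62, -43, 113.4), Pit 1→Pit 3 = (-304, 188, 154).
Normal n = (Pit 1→Pit 2) × (Pit 1→Pit 3) = (-27941.2, -24925.6, -24728).
So ∂z/∂x = −n_x/n_z = −1.12994 and ∂z/∂y = −n_y/n_z = −1.00799.
Intercept c from Pit 1: -271.6 + 400.00 + 54.43 = 182.83.
At (166, 5): z = −187.6 − 5.0 + 182.83 = -9.8 m.

-9.8 m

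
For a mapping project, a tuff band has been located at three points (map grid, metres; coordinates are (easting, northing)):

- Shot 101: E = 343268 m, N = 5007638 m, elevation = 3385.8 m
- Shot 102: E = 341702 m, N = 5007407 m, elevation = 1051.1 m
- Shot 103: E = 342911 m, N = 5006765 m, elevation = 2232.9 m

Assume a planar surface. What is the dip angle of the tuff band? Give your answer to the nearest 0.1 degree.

57.6°

Two edge vectors: Shot 101→Shot 102 = (-1566, -231, -2334.7), Shot 101→Shot 103 = (-357, -873, -1152.9).
Normal n = (Shot 101→Shot 102) × (Shot 101→Shot 103) = (-1771873.2, -971953.5, 1284651).
So ∂z/∂E = −n_x/n_z = 1.37926 and ∂z/∂N = −n_y/n_z = 0.75659.
Gradient magnitude |∇z| = √(a² + b²) = √(1.90237 + 0.57243) = 1.57315.
True dip = arctan(1.57315) = 57.6°, dipping toward WSW (azimuth ≈ 241°).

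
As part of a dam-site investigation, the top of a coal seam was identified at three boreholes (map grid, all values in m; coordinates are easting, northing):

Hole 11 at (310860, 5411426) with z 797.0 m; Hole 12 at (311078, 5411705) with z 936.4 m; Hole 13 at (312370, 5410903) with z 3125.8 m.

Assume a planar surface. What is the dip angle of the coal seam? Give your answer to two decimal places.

55.59°

Let the plane be z = a·easting + b·northing + c.
Hole 12−Hole 11: 218a + 279b = 139.4;  Hole 13−Hole 11: 1510a − 523b = 2328.8.
Solving gives a = 1.34996, b = −0.55517.
Gradient magnitude |∇z| = √(a² + b²) = √(1.82240 + 0.30821) = 1.45966.
True dip = arctan(1.45966) = 55.59°, dipping toward WNW (azimuth ≈ 292°).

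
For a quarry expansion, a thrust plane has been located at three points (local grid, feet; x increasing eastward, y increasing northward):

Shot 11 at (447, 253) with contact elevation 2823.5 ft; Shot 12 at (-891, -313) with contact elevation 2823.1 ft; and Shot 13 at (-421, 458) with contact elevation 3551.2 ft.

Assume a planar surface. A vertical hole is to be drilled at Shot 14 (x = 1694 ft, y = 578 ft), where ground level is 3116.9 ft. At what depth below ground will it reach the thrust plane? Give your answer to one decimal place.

Two edge vectors: Shot 11→Shot 12 = (-1338, -566, -0.4), Shot 11→Shot 13 = (-868, 205, 727.7).
Normal n = (Shot 11→Shot 12) × (Shot 11→Shot 13) = (-411796.2, 974009.8, -765578).
So ∂z/∂x = −n_x/n_z = −0.537889 and ∂z/∂y = −n_y/n_z = 1.272254.
Intercept c from Shot 11: 2823.5 + 240.44 − 321.88 = 2742.06.
At (1694, 578): z_contact = −911.18 + 735.36 + 2742.06 = 2566.23 ft.
Depth below ground = 3116.9 − 2566.23 = 550.7 ft.

550.7 ft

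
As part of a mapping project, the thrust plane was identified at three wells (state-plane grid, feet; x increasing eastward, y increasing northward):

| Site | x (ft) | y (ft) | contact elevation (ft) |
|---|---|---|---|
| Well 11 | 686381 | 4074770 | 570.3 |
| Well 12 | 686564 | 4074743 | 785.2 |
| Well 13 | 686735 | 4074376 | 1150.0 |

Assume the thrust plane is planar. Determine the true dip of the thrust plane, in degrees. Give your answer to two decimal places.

Two edge vectors: Well 11→Well 12 = (183, -27, 214.9), Well 11→Well 13 = (354, -394, 579.7).
Normal n = (Well 11→Well 12) × (Well 11→Well 13) = (69018.7, -30010.5, -62544).
So ∂z/∂x = −n_x/n_z = 1.10352 and ∂z/∂y = −n_y/n_z = −0.47983.
Gradient magnitude |∇z| = √(a² + b²) = √(1.21776 + 0.23024) = 1.20333.
True dip = arctan(1.20333) = 50.27°, dipping toward WNW (azimuth ≈ 294°).

50.27°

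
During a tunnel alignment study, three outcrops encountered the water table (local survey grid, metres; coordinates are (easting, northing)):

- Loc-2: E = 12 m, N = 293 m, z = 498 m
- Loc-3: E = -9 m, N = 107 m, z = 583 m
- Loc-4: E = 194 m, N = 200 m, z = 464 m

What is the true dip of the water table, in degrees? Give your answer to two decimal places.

Two edge vectors: Loc-2→Loc-3 = (-21, -186, 85), Loc-2→Loc-4 = (182, -93, -34).
Normal n = (Loc-2→Loc-3) × (Loc-2→Loc-4) = (14229, 14756, 35805).
So ∂z/∂E = −n_x/n_z = −0.39740 and ∂z/∂N = −n_y/n_z = −0.41212.
Gradient magnitude |∇z| = √(a² + b²) = √(0.15793 + 0.16984) = 0.57251.
True dip = arctan(0.57251) = 29.79°, dipping toward NE (azimuth ≈ 044°).

29.79°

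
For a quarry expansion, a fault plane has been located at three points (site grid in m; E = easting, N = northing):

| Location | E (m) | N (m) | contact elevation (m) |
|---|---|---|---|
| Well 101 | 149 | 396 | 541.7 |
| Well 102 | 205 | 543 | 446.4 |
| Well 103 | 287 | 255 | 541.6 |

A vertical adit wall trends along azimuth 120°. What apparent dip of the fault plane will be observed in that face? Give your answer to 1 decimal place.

Let the plane be z = a·E + b·N + c.
Well 102−Well 101: 56a + 147b = −95.3;  Well 103−Well 101: 138a − 141b = −0.1.
Solving gives a = −0.47733, b = −0.46646.
Unit vector along 120° is (sin 120°, cos 120°) = (0.8660, -0.5000).
Slope in that direction = a·(0.8660) + b·(-0.5000) = −0.18015.
Apparent dip = arctan|0.18015| = 10.2° (true dip is 33.7°, so apparent ≤ true as expected).

10.2°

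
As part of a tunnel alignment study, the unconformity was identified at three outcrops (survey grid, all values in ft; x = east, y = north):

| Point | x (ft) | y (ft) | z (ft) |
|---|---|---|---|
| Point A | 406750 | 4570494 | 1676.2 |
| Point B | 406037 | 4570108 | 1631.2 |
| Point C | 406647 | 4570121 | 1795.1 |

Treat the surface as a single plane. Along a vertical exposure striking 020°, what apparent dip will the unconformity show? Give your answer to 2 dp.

15.47°

Two edge vectors: Point A→Point B = (-713, -386, -45), Point A→Point C = (-103, -373, 118.9).
Normal n = (Point A→Point B) × (Point A→Point C) = (-62680.4, 89410.7, 226191).
So ∂z/∂x = −n_x/n_z = 0.27711 and ∂z/∂y = −n_y/n_z = −0.39529.
Unit vector along 020° is (sin 20°, cos 20°) = (0.3420, 0.9397).
Slope in that direction = a·(0.3420) + b·(0.9397) = −0.27667.
Apparent dip = arctan|0.27667| = 15.47° (true dip is 25.8°, so apparent ≤ true as expected).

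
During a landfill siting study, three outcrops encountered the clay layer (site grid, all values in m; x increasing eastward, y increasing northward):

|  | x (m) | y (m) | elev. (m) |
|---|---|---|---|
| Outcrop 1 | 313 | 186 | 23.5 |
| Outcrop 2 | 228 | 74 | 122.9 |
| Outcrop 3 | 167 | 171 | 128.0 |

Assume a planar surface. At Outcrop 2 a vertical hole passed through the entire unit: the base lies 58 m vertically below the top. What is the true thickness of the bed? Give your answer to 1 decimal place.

Two edge vectors: Outcrop 1→Outcrop 2 = (-85, -112, 99.4), Outcrop 1→Outcrop 3 = (-146, -15, 104.5).
Normal n = (Outcrop 1→Outcrop 2) × (Outcrop 1→Outcrop 3) = (-10213, -5629.9, -15077).
So ∂z/∂x = −n_x/n_z = −0.67739 and ∂z/∂y = −n_y/n_z = −0.37341.
|∇z| = √(a²+b²) = 0.77349, so dip δ = arctan(0.77349) = 37.72°.
True thickness = vertical thickness × cos δ = 58 × cos 37.72° = 45.9 m.

45.9 m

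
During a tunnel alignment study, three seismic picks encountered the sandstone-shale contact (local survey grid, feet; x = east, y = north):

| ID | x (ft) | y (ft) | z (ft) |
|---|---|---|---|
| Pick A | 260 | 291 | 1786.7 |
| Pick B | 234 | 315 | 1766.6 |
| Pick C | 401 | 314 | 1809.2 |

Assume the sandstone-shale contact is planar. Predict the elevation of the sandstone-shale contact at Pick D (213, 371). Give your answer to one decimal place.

Let the plane be z = a·x + b·y + c.
Pick B−Pick A: −26a + 24b = −20.1;  Pick C−Pick A: 141a + 23b = 22.5.
Solving gives a = 0.25171, b = −0.56482.
Then c = 1786.7 − a·260 − b·291 = 1885.62.
At (213, 371): z = 53.6 − 209.5 + 1885.62 = 1729.7 ft.

1729.7 ft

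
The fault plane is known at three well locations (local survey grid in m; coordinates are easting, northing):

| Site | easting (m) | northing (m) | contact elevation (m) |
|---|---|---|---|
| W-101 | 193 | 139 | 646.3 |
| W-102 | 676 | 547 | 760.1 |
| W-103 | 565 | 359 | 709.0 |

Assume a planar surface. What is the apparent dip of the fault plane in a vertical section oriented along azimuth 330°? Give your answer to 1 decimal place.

12.6°

Two edge vectors: W-101→W-102 = (483, 408, 113.8), W-101→W-103 = (372, 220, 62.7).
Normal n = (W-101→W-102) × (W-101→W-103) = (545.6, 12049.5, -45516).
So ∂z/∂easting = −n_x/n_z = 0.01199 and ∂z/∂northing = −n_y/n_z = 0.26473.
Unit vector along 330° is (sin 330°, cos 330°) = (-0.5000, 0.8660).
Slope in that direction = a·(-0.5000) + b·(0.8660) = 0.22327.
Apparent dip = arctan|0.22327| = 12.6° (true dip is 14.8°, so apparent ≤ true as expected).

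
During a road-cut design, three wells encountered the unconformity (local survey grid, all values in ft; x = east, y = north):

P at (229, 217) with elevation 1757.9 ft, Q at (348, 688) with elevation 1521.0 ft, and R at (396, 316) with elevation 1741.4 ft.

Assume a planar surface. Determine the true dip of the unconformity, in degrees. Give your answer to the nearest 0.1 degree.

31.3°

Two edge vectors: P→Q = (119, 471, -236.9), P→R = (167, 99, -16.5).
Normal n = (P→Q) × (P→R) = (15681.6, -37598.8, -66876).
So ∂z/∂x = −n_x/n_z = 0.23449 and ∂z/∂y = −n_y/n_z = −0.56222.
Gradient magnitude |∇z| = √(a² + b²) = √(0.05498 + 0.31609) = 0.60916.
True dip = arctan(0.60916) = 31.3°, dipping toward NNW (azimuth ≈ 337°).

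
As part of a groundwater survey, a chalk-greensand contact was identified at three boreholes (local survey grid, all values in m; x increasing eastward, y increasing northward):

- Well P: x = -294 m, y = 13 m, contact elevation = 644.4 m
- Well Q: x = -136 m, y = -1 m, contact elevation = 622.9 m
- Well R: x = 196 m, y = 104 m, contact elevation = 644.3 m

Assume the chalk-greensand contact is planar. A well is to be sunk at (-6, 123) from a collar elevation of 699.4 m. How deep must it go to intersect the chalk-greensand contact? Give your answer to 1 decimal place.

27.1 m

Let the plane be z = a·x + b·y + c.
Well Q−Well P: 158a − 14b = −21.5;  Well R−Well P: 490a + 91b = −0.1.
Solving gives a = −0.09219, b = 0.49530.
Then c = 644.4 − a·-294 − b·13 = 610.86.
At (-6, 123): z_contact = 0.55 + 60.92 + 610.86 = 672.33 m.
Depth below ground = 699.4 − 672.33 = 27.1 m.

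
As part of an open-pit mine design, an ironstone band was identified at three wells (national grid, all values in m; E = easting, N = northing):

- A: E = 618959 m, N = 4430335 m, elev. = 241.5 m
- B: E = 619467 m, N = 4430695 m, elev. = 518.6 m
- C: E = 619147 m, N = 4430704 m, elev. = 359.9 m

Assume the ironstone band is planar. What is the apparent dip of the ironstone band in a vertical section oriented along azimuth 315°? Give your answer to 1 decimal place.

16.9°

Let the plane be z = a·E + b·N + c.
B−A: 508a + 360b = 277.1;  C−A: 188a + 369b = 118.4.
Solving gives a = 0.49783, b = 0.06723.
Unit vector along 315° is (sin 315°, cos 315°) = (-0.7071, 0.7071).
Slope in that direction = a·(-0.7071) + b·(0.7071) = −0.30448.
Apparent dip = arctan|0.30448| = 16.9° (true dip is 26.7°, so apparent ≤ true as expected).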